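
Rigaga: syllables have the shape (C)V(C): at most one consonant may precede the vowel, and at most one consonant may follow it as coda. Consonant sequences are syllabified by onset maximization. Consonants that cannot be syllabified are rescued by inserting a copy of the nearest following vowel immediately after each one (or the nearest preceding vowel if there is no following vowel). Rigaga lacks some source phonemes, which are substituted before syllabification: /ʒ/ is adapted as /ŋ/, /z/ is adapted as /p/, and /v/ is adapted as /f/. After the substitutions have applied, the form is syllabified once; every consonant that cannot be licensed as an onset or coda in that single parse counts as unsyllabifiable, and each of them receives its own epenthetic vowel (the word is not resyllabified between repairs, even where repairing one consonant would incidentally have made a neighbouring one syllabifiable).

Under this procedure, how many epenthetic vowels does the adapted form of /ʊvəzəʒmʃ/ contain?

After substitution the input is /ʊfəpəŋmʃ/.
The unsyllabifiable consonants are /m/, /ʃ/; each receives one epenthetic vowel.

2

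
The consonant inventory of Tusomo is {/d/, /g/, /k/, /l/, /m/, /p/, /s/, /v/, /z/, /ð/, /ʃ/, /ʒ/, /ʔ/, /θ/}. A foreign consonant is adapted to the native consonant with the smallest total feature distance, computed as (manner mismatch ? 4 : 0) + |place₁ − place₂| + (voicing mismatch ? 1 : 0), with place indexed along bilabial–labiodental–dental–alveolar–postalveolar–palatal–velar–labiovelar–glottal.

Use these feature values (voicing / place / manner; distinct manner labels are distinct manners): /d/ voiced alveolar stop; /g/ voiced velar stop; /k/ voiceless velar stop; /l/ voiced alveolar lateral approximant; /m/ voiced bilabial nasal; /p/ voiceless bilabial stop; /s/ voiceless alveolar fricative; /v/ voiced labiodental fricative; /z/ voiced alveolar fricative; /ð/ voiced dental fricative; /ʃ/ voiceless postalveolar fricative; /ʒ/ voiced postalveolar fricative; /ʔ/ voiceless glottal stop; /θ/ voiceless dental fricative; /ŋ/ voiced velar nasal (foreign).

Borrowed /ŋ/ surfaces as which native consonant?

/g/ is closest: manner differs (nasal→stop, +4), place distance 0 (velar→velar), same voicing; total 4. Next closest is /k/ at distance 5.

g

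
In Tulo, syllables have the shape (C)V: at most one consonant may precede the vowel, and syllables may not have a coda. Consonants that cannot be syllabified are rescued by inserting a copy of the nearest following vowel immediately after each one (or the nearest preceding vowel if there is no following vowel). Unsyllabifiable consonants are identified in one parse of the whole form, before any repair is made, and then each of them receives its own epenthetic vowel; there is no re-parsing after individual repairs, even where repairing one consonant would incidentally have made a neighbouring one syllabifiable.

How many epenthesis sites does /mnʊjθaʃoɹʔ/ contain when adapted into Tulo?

4

The unsyllabifiable consonants are /m/, /j/, /ɹ/, /ʔ/; each receives one epenthetic vowel.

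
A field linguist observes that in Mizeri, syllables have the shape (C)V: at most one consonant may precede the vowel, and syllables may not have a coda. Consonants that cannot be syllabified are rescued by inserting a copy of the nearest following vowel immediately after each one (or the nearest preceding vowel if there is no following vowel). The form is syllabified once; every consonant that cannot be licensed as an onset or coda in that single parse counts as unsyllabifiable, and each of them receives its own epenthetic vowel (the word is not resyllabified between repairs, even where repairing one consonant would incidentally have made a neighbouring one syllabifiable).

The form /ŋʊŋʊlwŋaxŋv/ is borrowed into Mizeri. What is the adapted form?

Under (C)V, the unsyllabifiable consonants are /l/, /w/, /x/, /ŋ/, /v/ (no codas are permitted; onsets are limited to one consonant).
Inserting the epenthetic vowel yields /l/ → /la/, /w/ → /wa/, /x/ → /xa/, /ŋ/ → /ŋa/, /v/ → /va/.

ŋʊŋʊlawaŋaxaŋava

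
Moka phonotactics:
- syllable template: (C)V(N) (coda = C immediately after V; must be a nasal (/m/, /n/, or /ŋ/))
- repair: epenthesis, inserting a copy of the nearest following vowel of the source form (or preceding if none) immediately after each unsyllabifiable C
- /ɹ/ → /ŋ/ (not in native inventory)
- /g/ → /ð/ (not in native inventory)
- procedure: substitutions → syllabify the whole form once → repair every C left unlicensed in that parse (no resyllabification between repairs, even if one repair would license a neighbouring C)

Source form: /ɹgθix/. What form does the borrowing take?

ŋiðiθixi

Substitution: /ɹ/ → /ŋ/, /g/ → /ð/, giving /ŋðθix/.
The consonants /ŋ/, /ð/, /x/ cannot be parsed into a legal (C)V(N) syllable (only a nasal (/m/, /n/, or /ŋ/) is licensed in coda position; onsets are limited to one consonant).
Inserting the epenthetic vowel yields /ŋ/ → /ŋi/, /ð/ → /ði/, /x/ → /xi/.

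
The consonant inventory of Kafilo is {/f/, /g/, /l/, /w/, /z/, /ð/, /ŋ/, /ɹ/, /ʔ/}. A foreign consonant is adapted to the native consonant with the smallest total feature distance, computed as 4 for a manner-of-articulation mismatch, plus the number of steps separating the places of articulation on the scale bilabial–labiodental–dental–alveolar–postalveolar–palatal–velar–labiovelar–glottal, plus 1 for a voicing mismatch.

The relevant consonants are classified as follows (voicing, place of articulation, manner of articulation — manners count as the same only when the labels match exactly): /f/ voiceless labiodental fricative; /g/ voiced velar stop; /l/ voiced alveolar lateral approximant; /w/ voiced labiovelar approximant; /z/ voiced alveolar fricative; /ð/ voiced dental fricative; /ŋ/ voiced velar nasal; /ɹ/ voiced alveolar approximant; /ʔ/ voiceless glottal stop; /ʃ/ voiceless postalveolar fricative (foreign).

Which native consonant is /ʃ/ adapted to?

z

/z/ is closest: same manner (fricative), place distance 1 (postalveolar→alveolar), voicing differs (+1); total 2. Next closest is /f/ at distance 3.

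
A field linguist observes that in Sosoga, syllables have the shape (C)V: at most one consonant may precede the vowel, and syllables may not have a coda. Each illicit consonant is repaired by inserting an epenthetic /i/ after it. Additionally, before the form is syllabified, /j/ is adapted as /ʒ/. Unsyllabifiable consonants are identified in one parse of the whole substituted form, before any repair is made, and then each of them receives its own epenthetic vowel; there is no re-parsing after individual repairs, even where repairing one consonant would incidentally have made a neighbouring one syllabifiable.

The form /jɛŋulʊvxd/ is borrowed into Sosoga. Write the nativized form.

ʒɛŋulʊvixidi

Substitution: /j/ → /ʒ/, giving /ʒɛŋulʊvxd/.
The consonants /v/, /x/, /d/ cannot be parsed into a legal (C)V syllable (no codas are permitted; onsets are limited to one consonant).
Epenthesis after each stranded consonant: /v/ → /vi/, /x/ → /xi/, /d/ → /di/.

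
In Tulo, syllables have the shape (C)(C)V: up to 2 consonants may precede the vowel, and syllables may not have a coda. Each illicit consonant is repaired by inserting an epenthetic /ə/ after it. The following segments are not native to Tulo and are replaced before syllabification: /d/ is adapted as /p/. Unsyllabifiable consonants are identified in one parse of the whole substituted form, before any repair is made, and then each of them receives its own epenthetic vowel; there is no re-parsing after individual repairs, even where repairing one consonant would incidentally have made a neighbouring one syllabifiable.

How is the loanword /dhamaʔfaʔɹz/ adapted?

phamaʔfaʔəɹəzə

Substitution: /d/ → /p/, giving /phamaʔfaʔɹz/.
Syllabifying with onset maximization leaves /ʔ/, /ɹ/, /z/ stranded (no codas are permitted; onsets may contain at most 2 consonants).
Inserting the epenthetic vowel yields /ʔ/ → /ʔə/, /ɹ/ → /ɹə/, /z/ → /zə/.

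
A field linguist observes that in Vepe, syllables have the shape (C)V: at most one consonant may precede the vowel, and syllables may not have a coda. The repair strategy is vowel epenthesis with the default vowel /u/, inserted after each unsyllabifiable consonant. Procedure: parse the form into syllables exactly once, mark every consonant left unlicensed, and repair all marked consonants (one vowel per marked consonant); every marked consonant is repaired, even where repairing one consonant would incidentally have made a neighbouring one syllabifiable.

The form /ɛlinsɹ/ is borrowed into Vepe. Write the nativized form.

ɛlinusuɹu

The consonants /n/, /s/, /ɹ/ cannot be parsed into a legal (C)V syllable (no codas are permitted; onsets are limited to one consonant).
Inserting the epenthetic vowel yields /n/ → /nu/, /s/ → /su/, /ɹ/ → /ɹu/.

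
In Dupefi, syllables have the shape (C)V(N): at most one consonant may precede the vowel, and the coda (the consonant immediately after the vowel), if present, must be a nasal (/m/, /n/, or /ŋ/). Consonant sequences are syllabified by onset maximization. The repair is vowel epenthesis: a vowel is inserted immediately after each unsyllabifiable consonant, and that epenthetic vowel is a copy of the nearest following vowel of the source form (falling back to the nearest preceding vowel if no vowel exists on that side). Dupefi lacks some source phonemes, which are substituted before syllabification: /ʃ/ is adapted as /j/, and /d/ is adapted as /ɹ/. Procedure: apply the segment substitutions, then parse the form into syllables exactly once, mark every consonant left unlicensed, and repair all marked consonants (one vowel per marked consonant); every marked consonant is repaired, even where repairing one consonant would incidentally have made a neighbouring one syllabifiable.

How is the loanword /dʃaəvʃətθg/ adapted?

ɹajaəvəjətəθəgə

Substitution: /d/ → /ɹ/, /ʃ/ → /j/, giving /ɹjaəvjətθg/.
The consonants /ɹ/, /v/, /t/, /θ/, /g/ cannot be parsed into a legal (C)V(N) syllable (only a nasal (/m/, /n/, or /ŋ/) is licensed in coda position; onsets are limited to one consonant).
Each unlicensed consonant becomes the onset of a new syllable: /ɹ/ → /ɹa/, /v/ → /və/, /t/ → /tə/, /θ/ → /θə/, /g/ → /gə/.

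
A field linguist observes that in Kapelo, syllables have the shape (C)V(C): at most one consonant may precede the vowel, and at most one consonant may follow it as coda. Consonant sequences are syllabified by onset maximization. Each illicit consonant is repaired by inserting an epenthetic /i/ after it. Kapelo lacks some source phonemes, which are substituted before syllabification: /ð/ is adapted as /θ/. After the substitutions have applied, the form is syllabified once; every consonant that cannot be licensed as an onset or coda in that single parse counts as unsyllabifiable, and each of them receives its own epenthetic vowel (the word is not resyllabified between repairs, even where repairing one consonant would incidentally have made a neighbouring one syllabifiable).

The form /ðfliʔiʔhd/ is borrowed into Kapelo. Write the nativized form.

Substitution: /ð/ → /θ/, giving /θfliʔiʔhd/.
The consonants /θ/, /f/, /h/, /d/ cannot be parsed into a legal (C)V(C) syllable (at most one coda consonant is licensed; onsets are limited to one consonant).
Inserting the epenthetic vowel yields /θ/ → /θi/, /f/ → /fi/, /h/ → /hi/, /d/ → /di/.

θifiliʔiʔhidi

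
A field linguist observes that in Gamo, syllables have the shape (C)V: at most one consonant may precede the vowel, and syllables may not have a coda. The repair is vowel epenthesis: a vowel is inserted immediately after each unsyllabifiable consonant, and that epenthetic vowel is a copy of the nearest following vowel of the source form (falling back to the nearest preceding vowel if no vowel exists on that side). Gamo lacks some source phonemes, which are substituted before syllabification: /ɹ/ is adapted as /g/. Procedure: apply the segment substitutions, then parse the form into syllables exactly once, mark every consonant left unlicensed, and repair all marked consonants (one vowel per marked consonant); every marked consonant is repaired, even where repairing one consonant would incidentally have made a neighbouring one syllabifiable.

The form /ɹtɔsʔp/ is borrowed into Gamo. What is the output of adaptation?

Substitution: /ɹ/ → /g/, giving /gtɔsʔp/.
Under (C)V, the unsyllabifiable consonants are /g/, /s/, /ʔ/, /p/ (no codas are permitted; onsets are limited to one consonant).
Epenthesis after each stranded consonant: /g/ → /gɔ/, /s/ → /sɔ/, /ʔ/ → /ʔɔ/, /p/ → /pɔ/.

gɔtɔsɔʔɔpɔ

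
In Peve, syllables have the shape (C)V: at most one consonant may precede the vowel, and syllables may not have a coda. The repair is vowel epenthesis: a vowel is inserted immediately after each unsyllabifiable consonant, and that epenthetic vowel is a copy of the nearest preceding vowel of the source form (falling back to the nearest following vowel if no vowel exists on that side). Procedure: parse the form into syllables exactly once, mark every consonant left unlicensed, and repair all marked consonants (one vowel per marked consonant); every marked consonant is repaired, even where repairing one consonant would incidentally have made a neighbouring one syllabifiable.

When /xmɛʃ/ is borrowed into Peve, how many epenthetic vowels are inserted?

2

The unsyllabifiable consonants are /x/, /ʃ/; each receives one epenthetic vowel.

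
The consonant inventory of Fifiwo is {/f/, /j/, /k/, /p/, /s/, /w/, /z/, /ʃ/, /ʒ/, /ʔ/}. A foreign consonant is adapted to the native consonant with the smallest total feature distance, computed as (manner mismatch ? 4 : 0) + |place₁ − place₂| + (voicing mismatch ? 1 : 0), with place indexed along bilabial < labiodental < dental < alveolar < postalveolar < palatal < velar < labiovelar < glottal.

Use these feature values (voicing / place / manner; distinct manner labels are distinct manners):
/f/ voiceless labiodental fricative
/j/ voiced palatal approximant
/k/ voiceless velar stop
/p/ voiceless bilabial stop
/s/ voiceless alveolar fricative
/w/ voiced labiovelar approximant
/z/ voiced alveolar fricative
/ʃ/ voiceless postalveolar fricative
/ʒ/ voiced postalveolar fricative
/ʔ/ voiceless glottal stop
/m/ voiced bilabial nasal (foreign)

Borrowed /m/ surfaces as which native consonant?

p

/p/ is closest: manner differs (nasal→stop, +4), place distance 0 (bilabial→bilabial), voicing differs (+1); total 5. Next closest is /f/ at distance 6.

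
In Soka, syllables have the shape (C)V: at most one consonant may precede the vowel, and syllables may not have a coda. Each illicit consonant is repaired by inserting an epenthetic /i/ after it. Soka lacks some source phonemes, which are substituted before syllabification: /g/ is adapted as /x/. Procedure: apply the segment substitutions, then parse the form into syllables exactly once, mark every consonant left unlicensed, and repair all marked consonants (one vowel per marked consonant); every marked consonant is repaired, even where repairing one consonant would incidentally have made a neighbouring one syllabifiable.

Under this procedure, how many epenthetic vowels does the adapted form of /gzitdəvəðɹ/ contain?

4

After substitution the input is /xzitdəvəðɹ/.
The unsyllabifiable consonants are /x/, /t/, /ð/, /ɹ/; each receives one epenthetic vowel.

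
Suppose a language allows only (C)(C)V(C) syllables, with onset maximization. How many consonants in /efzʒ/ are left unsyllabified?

2

Under (C)(C)V(C), the unsyllabifiable consonants are /z/, /ʒ/ (at most one coda consonant is licensed; onsets may contain at most 2 consonants).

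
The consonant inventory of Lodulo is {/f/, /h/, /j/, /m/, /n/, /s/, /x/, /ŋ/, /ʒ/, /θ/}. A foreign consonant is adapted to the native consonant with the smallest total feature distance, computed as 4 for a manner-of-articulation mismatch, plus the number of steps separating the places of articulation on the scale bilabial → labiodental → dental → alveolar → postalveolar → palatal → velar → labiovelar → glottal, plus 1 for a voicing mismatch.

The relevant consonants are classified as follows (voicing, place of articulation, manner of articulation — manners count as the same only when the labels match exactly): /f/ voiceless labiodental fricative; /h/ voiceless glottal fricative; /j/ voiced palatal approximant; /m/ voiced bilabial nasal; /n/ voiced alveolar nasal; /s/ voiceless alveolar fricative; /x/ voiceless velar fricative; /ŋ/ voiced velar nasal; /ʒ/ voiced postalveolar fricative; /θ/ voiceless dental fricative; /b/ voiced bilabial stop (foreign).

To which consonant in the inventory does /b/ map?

/m/ is closest: manner differs (stop→nasal, +4), place distance 0 (bilabial→bilabial), same voicing; total 4. Next closest is /f/ at distance 6.

m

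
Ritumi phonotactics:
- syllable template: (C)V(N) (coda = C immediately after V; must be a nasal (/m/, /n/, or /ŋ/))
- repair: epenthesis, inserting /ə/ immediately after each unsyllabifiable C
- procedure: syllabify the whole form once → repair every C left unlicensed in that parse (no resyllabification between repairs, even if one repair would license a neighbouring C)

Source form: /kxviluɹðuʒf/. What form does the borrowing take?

The consonants /k/, /x/, /ɹ/, /ʒ/, /f/ cannot be parsed into a legal (C)V(N) syllable (only a nasal (/m/, /n/, or /ŋ/) is licensed in coda position; onsets are limited to one consonant).
Each unlicensed consonant becomes the onset of a new syllable: /k/ → /kə/, /x/ → /xə/, /ɹ/ → /ɹə/, /ʒ/ → /ʒə/, /f/ → /fə/.

kəxəviluɹəðuʒəfə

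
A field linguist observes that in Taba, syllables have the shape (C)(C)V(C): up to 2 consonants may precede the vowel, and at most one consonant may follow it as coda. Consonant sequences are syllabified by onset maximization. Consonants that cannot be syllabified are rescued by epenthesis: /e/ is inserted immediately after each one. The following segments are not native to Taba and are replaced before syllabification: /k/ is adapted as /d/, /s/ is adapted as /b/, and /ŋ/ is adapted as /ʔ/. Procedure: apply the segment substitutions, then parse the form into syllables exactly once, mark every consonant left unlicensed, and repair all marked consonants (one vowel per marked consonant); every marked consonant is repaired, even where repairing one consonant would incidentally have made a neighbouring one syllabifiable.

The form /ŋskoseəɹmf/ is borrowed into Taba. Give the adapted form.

ʔebdobeəɹmefe

Substitution: /ŋ/ → /ʔ/, /s/ → /b/, /k/ → /d/, giving /ʔbdobeəɹmf/.
Syllabifying with onset maximization leaves /ʔ/, /m/, /f/ stranded (at most one coda consonant is licensed; onsets may contain at most 2 consonants).
Epenthesis after each stranded consonant: /ʔ/ → /ʔe/, /m/ → /me/, /f/ → /fe/.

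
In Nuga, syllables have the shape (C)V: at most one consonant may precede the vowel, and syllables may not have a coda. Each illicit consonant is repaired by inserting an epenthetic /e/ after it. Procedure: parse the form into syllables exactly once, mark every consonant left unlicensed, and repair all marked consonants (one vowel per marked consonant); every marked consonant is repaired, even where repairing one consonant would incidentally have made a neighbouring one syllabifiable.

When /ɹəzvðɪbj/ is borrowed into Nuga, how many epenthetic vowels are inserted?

4

The unsyllabifiable consonants are /z/, /v/, /b/, /j/; each receives one epenthetic vowel.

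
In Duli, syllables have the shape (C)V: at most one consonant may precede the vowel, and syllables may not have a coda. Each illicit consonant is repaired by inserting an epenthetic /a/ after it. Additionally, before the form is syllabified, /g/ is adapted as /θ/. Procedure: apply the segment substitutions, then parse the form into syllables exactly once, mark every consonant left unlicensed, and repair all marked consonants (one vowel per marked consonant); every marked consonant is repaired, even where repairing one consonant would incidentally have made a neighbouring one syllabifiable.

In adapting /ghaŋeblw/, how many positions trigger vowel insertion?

After substitution the input is /θhaŋeblw/.
The unsyllabifiable consonants are /θ/, /b/, /l/, /w/; each receives one epenthetic vowel.

4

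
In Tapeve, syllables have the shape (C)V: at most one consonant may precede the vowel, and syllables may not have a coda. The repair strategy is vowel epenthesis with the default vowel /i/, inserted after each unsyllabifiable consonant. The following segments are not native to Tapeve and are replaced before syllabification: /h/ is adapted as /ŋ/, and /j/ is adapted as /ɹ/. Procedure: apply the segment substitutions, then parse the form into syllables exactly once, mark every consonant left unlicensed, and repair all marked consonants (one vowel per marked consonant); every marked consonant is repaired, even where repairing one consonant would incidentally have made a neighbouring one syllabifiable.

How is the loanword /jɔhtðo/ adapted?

ɹɔŋitiðo

Substitution: /j/ → /ɹ/, /h/ → /ŋ/, giving /ɹɔŋtðo/.
The consonants /ŋ/, /t/ cannot be parsed into a legal (C)V syllable (no codas are permitted; onsets are limited to one consonant).
Epenthesis after each stranded consonant: /ŋ/ → /ŋi/, /t/ → /ti/.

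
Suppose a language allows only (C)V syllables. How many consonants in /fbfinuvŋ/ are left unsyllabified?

The consonants /f/, /b/, /v/, /ŋ/ cannot be parsed into a legal (C)V syllable (no codas are permitted; onsets are limited to one consonant).

4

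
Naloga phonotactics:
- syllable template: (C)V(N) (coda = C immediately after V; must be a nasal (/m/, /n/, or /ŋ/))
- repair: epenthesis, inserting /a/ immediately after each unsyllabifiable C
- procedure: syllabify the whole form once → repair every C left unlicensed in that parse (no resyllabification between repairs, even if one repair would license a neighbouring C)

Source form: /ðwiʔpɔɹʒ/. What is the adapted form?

ðawiʔapɔɹaʒa

Under (C)V(N), the unsyllabifiable consonants are /ð/, /ʔ/, /ɹ/, /ʒ/ (only a nasal (/m/, /n/, or /ŋ/) is licensed in coda position; onsets are limited to one consonant).
Epenthesis after each stranded consonant: /ð/ → /ða/, /ʔ/ → /ʔa/, /ɹ/ → /ɹa/, /ʒ/ → /ʒa/.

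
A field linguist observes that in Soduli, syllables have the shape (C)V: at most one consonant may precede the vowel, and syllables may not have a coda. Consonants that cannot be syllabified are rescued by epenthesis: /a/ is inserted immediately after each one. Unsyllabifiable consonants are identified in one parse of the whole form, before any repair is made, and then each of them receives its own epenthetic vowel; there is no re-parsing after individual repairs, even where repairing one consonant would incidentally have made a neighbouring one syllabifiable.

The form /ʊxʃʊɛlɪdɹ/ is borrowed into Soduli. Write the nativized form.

Under (C)V, the unsyllabifiable consonants are /x/, /d/, /ɹ/ (no codas are permitted; onsets are limited to one consonant).
Inserting the epenthetic vowel yields /x/ → /xa/, /d/ → /da/, /ɹ/ → /ɹa/.

ʊxaʃʊɛlɪdaɹa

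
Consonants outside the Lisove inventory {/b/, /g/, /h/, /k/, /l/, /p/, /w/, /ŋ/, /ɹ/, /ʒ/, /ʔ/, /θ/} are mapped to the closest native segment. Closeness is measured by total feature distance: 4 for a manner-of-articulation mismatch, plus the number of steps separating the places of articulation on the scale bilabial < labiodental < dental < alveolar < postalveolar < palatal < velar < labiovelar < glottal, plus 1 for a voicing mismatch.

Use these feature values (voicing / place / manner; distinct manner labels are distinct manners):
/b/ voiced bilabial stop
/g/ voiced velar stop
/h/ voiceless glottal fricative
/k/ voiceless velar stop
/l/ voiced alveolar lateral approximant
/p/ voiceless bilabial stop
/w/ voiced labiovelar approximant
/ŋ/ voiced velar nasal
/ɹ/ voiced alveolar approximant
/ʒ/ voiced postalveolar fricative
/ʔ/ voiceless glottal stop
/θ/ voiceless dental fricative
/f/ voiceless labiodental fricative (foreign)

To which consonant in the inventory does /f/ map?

θ

/θ/ is closest: same manner (fricative), place distance 1 (labiodental→dental), same voicing; total 1. Next closest is /ʒ/ at distance 4.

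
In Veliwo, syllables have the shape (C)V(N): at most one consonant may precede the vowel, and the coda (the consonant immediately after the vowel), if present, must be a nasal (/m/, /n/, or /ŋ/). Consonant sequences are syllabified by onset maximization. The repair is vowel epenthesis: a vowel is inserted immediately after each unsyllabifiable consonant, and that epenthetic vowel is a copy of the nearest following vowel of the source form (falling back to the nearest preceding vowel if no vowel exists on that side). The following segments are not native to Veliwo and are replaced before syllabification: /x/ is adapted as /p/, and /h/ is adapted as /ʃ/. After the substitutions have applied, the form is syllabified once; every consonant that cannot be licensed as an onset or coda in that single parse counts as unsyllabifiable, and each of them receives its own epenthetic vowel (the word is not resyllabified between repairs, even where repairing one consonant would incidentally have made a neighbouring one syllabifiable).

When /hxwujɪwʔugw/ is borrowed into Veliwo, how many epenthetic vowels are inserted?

5

After substitution the input is /ʃpwujɪwʔugw/.
The unsyllabifiable consonants are /ʃ/, /p/, /w/, /g/, /w/; each receives one epenthetic vowel.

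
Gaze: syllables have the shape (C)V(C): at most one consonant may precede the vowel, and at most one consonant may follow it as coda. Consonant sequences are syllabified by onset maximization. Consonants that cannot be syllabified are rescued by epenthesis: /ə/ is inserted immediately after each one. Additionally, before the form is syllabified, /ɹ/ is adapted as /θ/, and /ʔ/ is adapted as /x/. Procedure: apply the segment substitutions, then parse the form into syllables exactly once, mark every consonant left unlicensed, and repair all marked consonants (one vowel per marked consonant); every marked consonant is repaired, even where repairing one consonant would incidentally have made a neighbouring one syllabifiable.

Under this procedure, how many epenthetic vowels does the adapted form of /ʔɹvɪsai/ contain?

After substitution the input is /xθvɪsai/.
The unsyllabifiable consonants are /x/, /θ/; each receives one epenthetic vowel.

2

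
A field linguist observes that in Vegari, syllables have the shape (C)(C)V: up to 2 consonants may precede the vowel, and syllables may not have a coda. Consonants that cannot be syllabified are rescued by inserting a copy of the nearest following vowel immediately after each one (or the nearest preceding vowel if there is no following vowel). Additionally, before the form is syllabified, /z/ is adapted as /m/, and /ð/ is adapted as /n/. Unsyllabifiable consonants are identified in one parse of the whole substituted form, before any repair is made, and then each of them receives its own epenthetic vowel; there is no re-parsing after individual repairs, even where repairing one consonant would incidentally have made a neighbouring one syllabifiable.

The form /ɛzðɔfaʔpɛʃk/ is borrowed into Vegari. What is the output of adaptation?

ɛmnɔfaʔpɛʃɛkɛ

Substitution: /z/ → /m/, /ð/ → /n/, giving /ɛmnɔfaʔpɛʃk/.
Syllabifying with onset maximization leaves /ʃ/, /k/ stranded (no codas are permitted; onsets may contain at most 2 consonants).
Epenthesis after each stranded consonant: /ʃ/ → /ʃɛ/, /k/ → /kɛ/.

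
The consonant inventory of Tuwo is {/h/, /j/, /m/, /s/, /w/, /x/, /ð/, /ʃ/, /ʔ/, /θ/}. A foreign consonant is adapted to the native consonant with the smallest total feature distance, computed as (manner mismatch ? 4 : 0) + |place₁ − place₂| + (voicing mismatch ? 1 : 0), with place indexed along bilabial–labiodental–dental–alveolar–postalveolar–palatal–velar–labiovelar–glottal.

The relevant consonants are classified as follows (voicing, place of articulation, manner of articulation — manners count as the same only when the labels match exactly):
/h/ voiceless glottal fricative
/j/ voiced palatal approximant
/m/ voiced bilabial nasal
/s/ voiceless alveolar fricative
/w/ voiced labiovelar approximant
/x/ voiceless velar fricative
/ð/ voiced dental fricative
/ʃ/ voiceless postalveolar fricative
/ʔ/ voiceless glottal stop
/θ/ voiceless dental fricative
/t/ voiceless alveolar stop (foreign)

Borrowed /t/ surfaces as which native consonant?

s

/s/ is closest: manner differs (stop→fricative, +4), place distance 0 (alveolar→alveolar), same voicing; total 4. Next closest is /ʃ/ at distance 5.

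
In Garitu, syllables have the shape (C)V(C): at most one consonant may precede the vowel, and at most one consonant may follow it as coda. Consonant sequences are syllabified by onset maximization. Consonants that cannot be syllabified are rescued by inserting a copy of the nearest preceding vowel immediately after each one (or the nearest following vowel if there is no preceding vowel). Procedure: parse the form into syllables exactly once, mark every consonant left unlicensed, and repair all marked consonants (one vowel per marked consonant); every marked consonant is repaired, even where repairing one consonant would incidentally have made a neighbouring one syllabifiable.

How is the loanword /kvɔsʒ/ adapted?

Under (C)V(C), the unsyllabifiable consonants are /k/, /ʒ/ (at most one coda consonant is licensed; onsets are limited to one consonant).
Epenthesis after each stranded consonant: /k/ → /kɔ/, /ʒ/ → /ʒɔ/.

kɔvɔsʒɔ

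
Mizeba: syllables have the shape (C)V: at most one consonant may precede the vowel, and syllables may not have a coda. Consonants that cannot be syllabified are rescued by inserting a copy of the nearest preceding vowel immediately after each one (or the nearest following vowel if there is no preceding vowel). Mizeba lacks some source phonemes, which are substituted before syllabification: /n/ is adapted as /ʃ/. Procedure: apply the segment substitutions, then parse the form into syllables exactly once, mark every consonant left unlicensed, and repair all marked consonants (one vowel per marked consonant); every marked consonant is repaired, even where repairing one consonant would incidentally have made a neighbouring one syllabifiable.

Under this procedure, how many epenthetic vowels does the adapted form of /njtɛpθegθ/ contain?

After substitution the input is /ʃjtɛpθegθ/.
The unsyllabifiable consonants are /ʃ/, /j/, /p/, /g/, /θ/; each receives one epenthetic vowel.

5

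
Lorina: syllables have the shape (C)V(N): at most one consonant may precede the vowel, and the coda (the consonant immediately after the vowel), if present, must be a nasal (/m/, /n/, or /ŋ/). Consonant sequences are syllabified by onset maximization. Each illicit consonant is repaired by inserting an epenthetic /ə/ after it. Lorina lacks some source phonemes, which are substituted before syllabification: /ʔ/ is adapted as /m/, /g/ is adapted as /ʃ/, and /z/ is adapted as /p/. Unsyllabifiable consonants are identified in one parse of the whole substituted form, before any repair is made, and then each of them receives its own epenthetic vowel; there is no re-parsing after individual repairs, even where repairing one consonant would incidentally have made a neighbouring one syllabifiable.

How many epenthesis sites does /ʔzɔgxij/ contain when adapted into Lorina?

After substitution the input is /mpɔʃxij/.
The unsyllabifiable consonants are /m/, /ʃ/, /j/; each receives one epenthetic vowel.

3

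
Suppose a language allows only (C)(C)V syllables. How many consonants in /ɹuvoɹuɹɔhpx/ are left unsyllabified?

Under (C)(C)V, the unsyllabifiable consonants are /h/, /p/, /x/ (no codas are permitted; onsets may contain at most 2 consonants).

3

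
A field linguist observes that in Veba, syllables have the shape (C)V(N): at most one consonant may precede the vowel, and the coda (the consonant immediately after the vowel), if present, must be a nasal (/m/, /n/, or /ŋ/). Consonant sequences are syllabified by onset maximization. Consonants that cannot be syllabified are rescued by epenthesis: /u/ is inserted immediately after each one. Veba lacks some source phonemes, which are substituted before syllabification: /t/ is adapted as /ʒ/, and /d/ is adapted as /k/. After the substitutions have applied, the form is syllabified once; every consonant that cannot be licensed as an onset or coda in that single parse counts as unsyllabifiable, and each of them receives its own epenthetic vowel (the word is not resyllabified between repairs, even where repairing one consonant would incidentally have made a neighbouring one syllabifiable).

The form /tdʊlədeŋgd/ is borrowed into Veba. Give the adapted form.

ʒukʊləkeŋguku

Substitution: /t/ → /ʒ/, /d/ → /k/, giving /ʒkʊləkeŋgk/.
Syllabifying with onset maximization leaves /ʒ/, /g/, /k/ stranded (only a nasal (/m/, /n/, or /ŋ/) is licensed in coda position; onsets are limited to one consonant).
Each unlicensed consonant becomes the onset of a new syllable: /ʒ/ → /ʒu/, /g/ → /gu/, /k/ → /ku/.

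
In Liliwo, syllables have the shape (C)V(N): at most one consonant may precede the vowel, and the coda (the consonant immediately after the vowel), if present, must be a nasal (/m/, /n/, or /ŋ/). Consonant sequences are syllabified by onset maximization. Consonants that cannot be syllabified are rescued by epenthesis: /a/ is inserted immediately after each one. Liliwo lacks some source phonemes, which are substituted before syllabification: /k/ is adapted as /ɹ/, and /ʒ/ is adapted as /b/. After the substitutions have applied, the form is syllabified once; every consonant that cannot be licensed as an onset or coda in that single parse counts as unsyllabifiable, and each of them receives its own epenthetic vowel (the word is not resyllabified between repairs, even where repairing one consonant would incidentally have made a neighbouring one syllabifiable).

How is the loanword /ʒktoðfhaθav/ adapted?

Substitution: /ʒ/ → /b/, /k/ → /ɹ/, giving /bɹtoðfhaθav/.
Under (C)V(N), the unsyllabifiable consonants are /b/, /ɹ/, /ð/, /f/, /v/ (only a nasal (/m/, /n/, or /ŋ/) is licensed in coda position; onsets are limited to one consonant).
Epenthesis after each stranded consonant: /b/ → /ba/, /ɹ/ → /ɹa/, /ð/ → /ða/, /f/ → /fa/, /v/ → /va/.

baɹatoðafahaθava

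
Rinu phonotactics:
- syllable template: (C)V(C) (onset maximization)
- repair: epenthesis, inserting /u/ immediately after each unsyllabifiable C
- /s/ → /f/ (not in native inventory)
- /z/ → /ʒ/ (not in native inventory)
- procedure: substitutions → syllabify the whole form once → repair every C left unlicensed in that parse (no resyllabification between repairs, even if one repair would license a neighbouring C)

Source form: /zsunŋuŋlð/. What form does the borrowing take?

Substitution: /z/ → /ʒ/, /s/ → /f/, giving /ʒfunŋuŋlð/.
The consonants /ʒ/, /l/, /ð/ cannot be parsed into a legal (C)V(C) syllable (at most one coda consonant is licensed; onsets are limited to one consonant).
Epenthesis after each stranded consonant: /ʒ/ → /ʒu/, /l/ → /lu/, /ð/ → /ðu/.

ʒufunŋuŋluðu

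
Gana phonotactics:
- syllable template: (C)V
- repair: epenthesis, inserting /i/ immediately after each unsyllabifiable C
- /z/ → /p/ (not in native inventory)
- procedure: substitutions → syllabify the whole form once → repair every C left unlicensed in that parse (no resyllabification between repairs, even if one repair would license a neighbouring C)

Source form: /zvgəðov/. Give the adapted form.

pivigəðovi

Substitution: /z/ → /p/, giving /pvgəðov/.
Syllabifying with onset maximization leaves /p/, /v/, /v/ stranded (no codas are permitted; onsets are limited to one consonant).
Each unlicensed consonant becomes the onset of a new syllable: /p/ → /pi/, /v/ → /vi/, /v/ → /vi/.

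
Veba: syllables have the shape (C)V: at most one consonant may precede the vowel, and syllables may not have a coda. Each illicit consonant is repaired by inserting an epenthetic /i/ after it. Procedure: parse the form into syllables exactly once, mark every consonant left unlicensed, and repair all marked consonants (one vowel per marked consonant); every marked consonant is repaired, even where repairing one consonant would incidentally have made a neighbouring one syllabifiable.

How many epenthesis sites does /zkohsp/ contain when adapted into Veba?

The unsyllabifiable consonants are /z/, /h/, /s/, /p/; each receives one epenthetic vowel.

4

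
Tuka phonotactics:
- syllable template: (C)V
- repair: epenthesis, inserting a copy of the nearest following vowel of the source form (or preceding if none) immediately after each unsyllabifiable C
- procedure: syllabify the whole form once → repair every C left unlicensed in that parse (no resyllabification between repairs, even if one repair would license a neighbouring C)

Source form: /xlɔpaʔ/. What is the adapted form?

Under (C)V, the unsyllabifiable consonants are /x/, /ʔ/ (no codas are permitted; onsets are limited to one consonant).
Inserting the epenthetic vowel yields /x/ → /xɔ/, /ʔ/ → /ʔa/.

xɔlɔpaʔa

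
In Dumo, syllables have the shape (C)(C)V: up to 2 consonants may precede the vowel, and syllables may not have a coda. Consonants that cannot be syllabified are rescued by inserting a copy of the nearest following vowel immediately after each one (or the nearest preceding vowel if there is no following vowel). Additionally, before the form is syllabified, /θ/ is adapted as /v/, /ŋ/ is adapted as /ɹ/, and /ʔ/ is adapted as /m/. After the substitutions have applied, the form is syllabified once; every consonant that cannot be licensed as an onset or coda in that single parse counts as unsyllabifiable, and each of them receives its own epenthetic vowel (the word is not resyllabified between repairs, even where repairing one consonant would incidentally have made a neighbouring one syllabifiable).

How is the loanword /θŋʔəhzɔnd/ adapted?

Substitution: /θ/ → /v/, /ŋ/ → /ɹ/, /ʔ/ → /m/, giving /vɹməhzɔnd/.
The consonants /v/, /n/, /d/ cannot be parsed into a legal (C)(C)V syllable (no codas are permitted; onsets may contain at most 2 consonants).
Inserting the epenthetic vowel yields /v/ → /və/, /n/ → /nɔ/, /d/ → /dɔ/.

vəɹməhzɔnɔdɔ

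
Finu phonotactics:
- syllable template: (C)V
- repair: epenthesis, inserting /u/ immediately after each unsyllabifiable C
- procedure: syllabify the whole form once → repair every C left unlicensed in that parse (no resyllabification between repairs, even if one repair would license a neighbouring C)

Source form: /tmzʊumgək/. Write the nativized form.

tumuzʊumugəku

Under (C)V, the unsyllabifiable consonants are /t/, /m/, /m/, /k/ (no codas are permitted; onsets are limited to one consonant).
Inserting the epenthetic vowel yields /t/ → /tu/, /m/ → /mu/, /m/ → /mu/, /k/ → /ku/.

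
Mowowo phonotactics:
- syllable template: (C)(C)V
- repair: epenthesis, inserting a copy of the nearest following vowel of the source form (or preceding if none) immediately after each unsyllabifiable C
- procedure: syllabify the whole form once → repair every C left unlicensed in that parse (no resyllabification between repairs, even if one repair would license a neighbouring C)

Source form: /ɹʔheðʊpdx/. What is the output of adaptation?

The consonants /ɹ/, /p/, /d/, /x/ cannot be parsed into a legal (C)(C)V syllable (no codas are permitted; onsets may contain at most 2 consonants).
Inserting the epenthetic vowel yields /ɹ/ → /ɹe/, /p/ → /pʊ/, /d/ → /dʊ/, /x/ → /xʊ/.

ɹeʔheðʊpʊdʊxʊ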